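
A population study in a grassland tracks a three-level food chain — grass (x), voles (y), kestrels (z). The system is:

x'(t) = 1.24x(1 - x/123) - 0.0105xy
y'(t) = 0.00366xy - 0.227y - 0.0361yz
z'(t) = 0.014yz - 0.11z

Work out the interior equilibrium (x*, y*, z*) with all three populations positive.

x* ≈ 115, y* ≈ 7.86, z* ≈ 5.35

From dz/dt = 0: 0.014y* = 0.11, so y* = 7.86.
From dx/dt = 0: 1.24(1 - x*/123) = 0.0105·7.86, giving x* = 123·(1 - 0.0665) = 115.
From dy/dt = 0: 0.00366·115 - 0.227 = 0.0361z*, so z* = 0.193/0.0361 = 5.35.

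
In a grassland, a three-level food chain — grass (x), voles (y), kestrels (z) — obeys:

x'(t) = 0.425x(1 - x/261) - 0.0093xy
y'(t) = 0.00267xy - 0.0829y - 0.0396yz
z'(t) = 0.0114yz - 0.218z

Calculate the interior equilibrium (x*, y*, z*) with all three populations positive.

x* ≈ 152, y* ≈ 19.1, z* ≈ 8.14

From dz/dt = 0: 0.0114y* = 0.218, so y* = 19.1.
From dx/dt = 0: 0.425(1 - x*/261) = 0.0093·19.1, giving x* = 261·(1 - 0.418) = 152.
From dy/dt = 0: 0.00267·152 - 0.0829 = 0.0396z*, so z* = 0.322/0.0396 = 8.14.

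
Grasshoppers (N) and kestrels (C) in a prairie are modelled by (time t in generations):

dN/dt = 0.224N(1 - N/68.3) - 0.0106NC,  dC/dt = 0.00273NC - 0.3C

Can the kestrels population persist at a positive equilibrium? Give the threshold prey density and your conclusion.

Threshold N = 110; K < 110, so no, the predator goes extinct.

The predator equation gives dC/dt > 0 only when N > 0.3/0.00273 = 110.
Without the predator, N → K = 68.3. Since 68.3 < 110, the predator cannot invade.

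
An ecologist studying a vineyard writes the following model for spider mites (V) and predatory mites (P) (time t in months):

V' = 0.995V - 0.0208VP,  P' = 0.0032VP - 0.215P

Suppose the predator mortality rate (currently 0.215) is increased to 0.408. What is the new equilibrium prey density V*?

V* ≈ 127

At the interior fixed point, setting dP/dt = 0 with P > 0 fixes V* = (predator death rate)/(VP coefficient) — independent of the other coefficients.
With the change, V* = 0.408/0.0032 = 127; it rises from 67.2.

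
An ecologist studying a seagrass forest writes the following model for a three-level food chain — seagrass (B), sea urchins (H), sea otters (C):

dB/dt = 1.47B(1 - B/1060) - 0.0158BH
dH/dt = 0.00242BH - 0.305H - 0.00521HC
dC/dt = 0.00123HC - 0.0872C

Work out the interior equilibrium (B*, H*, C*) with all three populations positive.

From dC/dt = 0: 0.00123H* = 0.0872, so H* = 70.9.
From dB/dt = 0: 1.47(1 - B*/1060) = 0.0158·70.9, giving B* = 1060·(1 - 0.762) = 252.
From dH/dt = 0: 0.00242·252 - 0.305 = 0.00521C*, so C* = 0.306/0.00521 = 58.6.

B* ≈ 252, H* ≈ 70.9, C* ≈ 58.6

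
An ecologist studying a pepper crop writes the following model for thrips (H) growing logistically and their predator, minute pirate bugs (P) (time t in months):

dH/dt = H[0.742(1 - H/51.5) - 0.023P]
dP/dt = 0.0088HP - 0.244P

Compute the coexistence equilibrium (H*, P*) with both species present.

H* ≈ 27.7, P* ≈ 14.9

From dP/dt = 0 with P > 0: 0.0088H* = 0.244, so H* = 27.7.
Substitute into dH/dt = 0: 0.742(1 - 27.7/51.5) = 0.023P*.
The bracket is 0.462, giving P* = 0.343/0.023 = 14.9.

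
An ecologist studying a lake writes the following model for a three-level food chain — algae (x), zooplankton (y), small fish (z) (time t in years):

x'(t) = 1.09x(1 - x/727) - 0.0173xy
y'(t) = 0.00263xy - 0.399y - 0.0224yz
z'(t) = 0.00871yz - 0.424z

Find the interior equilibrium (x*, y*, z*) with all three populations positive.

From dz/dt = 0: 0.00871y* = 0.424, so y* = 48.7.
From dx/dt = 0: 1.09(1 - x*/727) = 0.0173·48.7, giving x* = 727·(1 - 0.773) = 165.
From dy/dt = 0: 0.00263·165 - 0.399 = 0.0224z*, so z* = 0.0357/0.0224 = 1.6.

x* ≈ 165, y* ≈ 48.7, z* ≈ 1.6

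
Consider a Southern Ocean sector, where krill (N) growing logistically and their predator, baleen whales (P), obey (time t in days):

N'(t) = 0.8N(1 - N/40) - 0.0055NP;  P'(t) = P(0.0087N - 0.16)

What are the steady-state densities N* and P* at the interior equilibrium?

From dP/dt = 0 with P > 0: 0.0087N* = 0.16, so N* = 18.4.
Substitute into dN/dt = 0: 0.8(1 - 18.4/40) = 0.0055P*.
The bracket is 0.54, giving P* = 0.432/0.0055 = 78.6.

N* ≈ 18.4, P* ≈ 78.6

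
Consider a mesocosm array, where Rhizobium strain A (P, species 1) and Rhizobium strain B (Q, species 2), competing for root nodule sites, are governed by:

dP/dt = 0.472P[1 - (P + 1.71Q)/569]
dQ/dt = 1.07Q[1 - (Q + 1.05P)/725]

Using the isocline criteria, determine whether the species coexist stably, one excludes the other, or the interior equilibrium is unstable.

Compare the nullcline intercepts: K1/α12 = 569/1.71 = 333 < K2 = 725; K2/α21 = 725/1.05 = 690 > K1 = 569.
Since the inequalities point opposite ways, species 2 can invade but species 1 cannot.

species 2 excludes species 1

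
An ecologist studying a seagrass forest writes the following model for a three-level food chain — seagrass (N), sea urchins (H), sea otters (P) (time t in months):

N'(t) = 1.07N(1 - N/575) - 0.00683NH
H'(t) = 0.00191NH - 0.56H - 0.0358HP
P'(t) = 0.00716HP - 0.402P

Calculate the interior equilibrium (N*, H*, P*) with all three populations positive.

From dP/dt = 0: 0.00716H* = 0.402, so H* = 56.1.
From dN/dt = 0: 1.07(1 - N*/575) = 0.00683·56.1, giving N* = 575·(1 - 0.358) = 369.
From dH/dt = 0: 0.00191·369 - 0.56 = 0.0358P*, so P* = 0.145/0.0358 = 4.04.

N* ≈ 369, H* ≈ 56.1, P* ≈ 4.04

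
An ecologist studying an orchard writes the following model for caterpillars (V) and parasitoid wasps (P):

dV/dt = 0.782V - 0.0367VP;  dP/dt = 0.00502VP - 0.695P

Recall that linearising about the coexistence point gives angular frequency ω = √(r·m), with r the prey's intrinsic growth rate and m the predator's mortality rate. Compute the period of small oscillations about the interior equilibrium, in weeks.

T ≈ 8.52 weeks

Here r = 0.782 and m = 0.695, so r·m = 0.543.
ω = √0.543 = 0.737 per week, hence T = 2π/ω ≈ 8.52 weeks.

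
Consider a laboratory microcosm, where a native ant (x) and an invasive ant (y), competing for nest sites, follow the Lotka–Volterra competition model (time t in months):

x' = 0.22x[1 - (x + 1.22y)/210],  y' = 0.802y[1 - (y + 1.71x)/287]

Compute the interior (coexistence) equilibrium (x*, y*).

Setting both brackets to zero gives the nullclines x + 1.22y = 210 and 1.71x + y = 287.
Substituting y = 287 - 1.71x into the first: x(1 - 1.22·1.71) = 210 - 1.22·287.
So x* = -140/-1.09 = 129, and then y* = 287 - 1.71·129 = 66.4.

x* ≈ 129, y* ≈ 66.4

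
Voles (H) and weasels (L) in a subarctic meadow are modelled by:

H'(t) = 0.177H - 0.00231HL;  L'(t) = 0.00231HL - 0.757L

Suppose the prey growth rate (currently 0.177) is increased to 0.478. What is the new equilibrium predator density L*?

L* ≈ 207

At the interior fixed point, setting dH/dt = 0 with H > 0 fixes L* = (prey growth rate)/(HL coefficient) — independent of the other coefficients.
With the change, L* = 0.478/0.00231 = 207; it rises from 76.6.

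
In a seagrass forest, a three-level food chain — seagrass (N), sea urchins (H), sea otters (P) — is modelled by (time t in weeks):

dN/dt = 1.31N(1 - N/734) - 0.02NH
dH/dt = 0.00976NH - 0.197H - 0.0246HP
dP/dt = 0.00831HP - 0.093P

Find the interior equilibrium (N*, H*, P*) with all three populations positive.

From dP/dt = 0: 0.00831H* = 0.093, so H* = 11.2.
From dN/dt = 0: 1.31(1 - N*/734) = 0.02·11.2, giving N* = 734·(1 - 0.171) = 609.
From dH/dt = 0: 0.00976·609 - 0.197 = 0.0246P*, so P* = 5.74/0.0246 = 233.

N* ≈ 609, H* ≈ 11.2, P* ≈ 233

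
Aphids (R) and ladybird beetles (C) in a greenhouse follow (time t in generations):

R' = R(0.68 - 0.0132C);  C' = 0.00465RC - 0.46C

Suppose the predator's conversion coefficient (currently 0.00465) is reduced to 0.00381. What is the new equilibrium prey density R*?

R* ≈ 121

At the interior fixed point, setting dC/dt = 0 with C > 0 fixes R* = (predator death rate)/(RC coefficient) — independent of the other coefficients.
With the change, R* = 0.46/0.00381 = 121; it rises from 98.9.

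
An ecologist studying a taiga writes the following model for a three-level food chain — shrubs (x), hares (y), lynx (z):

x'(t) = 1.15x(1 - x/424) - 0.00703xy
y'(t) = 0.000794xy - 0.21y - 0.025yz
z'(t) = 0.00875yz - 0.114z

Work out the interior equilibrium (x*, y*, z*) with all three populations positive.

From dz/dt = 0: 0.00875y* = 0.114, so y* = 13.
From dx/dt = 0: 1.15(1 - x*/424) = 0.00703·13, giving x* = 424·(1 - 0.0796) = 390.
From dy/dt = 0: 0.000794·390 - 0.21 = 0.025z*, so z* = 0.0998/0.025 = 3.99.

x* ≈ 390, y* ≈ 13, z* ≈ 3.99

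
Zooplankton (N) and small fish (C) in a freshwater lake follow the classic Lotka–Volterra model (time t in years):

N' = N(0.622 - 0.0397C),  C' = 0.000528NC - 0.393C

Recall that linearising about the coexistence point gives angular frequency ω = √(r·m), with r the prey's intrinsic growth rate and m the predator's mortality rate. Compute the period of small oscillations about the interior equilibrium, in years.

T ≈ 12.7 years

Here r = 0.622 and m = 0.393, so r·m = 0.244.
ω = √0.244 = 0.494 per year, hence T = 2π/ω ≈ 12.7 years.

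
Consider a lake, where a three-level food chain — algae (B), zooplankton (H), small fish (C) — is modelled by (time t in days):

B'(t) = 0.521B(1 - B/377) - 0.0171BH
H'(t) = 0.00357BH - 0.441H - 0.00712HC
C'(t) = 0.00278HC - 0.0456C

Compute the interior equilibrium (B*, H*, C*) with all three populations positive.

B* ≈ 174, H* ≈ 16.4, C* ≈ 25.3

From dC/dt = 0: 0.00278H* = 0.0456, so H* = 16.4.
From dB/dt = 0: 0.521(1 - B*/377) = 0.0171·16.4, giving B* = 377·(1 - 0.538) = 174.
From dH/dt = 0: 0.00357·174 - 0.441 = 0.00712C*, so C* = 0.18/0.00712 = 25.3.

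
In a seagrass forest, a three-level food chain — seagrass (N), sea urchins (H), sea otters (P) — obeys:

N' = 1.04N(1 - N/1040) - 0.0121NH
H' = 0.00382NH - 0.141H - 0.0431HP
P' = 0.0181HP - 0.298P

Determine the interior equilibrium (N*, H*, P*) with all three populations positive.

N* ≈ 841, H* ≈ 16.5, P* ≈ 71.2

From dP/dt = 0: 0.0181H* = 0.298, so H* = 16.5.
From dN/dt = 0: 1.04(1 - N*/1040) = 0.0121·16.5, giving N* = 1040·(1 - 0.192) = 841.
From dH/dt = 0: 0.00382·841 - 0.141 = 0.0431P*, so P* = 3.07/0.0431 = 71.2.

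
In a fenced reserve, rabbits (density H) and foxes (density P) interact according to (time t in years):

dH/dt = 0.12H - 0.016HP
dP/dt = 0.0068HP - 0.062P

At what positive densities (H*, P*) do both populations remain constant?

H* ≈ 9.12, P* ≈ 7.5

Set dP/dt = 0 with P > 0: 0.0068H - 0.062 = 0, so H* = 0.062/0.0068 = 9.12.
Set dH/dt = 0 with H > 0: 0.12 - 0.016P = 0, so P* = 0.12/0.016 = 7.5.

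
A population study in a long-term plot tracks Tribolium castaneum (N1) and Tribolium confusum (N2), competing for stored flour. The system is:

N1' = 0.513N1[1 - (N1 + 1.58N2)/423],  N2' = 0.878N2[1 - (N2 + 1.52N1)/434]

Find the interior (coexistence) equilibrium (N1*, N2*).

Setting both brackets to zero gives the nullclines N1 + 1.58N2 = 423 and 1.52N1 + N2 = 434.
Substituting N2 = 434 - 1.52N1 into the first: N1(1 - 1.58·1.52) = 423 - 1.58·434.
So N1* = -263/-1.4 = 187, and then N2* = 434 - 1.52·187 = 149.

N1* ≈ 187, N2* ≈ 149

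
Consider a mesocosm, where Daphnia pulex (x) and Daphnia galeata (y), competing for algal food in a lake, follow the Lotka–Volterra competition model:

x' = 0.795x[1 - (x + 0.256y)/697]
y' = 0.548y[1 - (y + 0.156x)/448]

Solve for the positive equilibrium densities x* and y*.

Setting both brackets to zero gives the nullclines x + 0.256y = 697 and 0.156x + y = 448.
Substituting y = 448 - 0.156x into the first: x(1 - 0.256·0.156) = 697 - 0.256·448.
So x* = 582/0.96 = 607, and then y* = 448 - 0.156·607 = 353.

x* ≈ 607, y* ≈ 353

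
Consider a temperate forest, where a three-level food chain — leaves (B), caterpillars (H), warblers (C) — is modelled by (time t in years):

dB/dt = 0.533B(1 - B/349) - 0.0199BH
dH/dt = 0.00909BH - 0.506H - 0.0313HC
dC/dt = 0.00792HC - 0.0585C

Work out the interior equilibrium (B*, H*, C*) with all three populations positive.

From dC/dt = 0: 0.00792H* = 0.0585, so H* = 7.39.
From dB/dt = 0: 0.533(1 - B*/349) = 0.0199·7.39, giving B* = 349·(1 - 0.276) = 253.
From dH/dt = 0: 0.00909·253 - 0.506 = 0.0313C*, so C* = 1.79/0.0313 = 57.2.

B* ≈ 253, H* ≈ 7.39, C* ≈ 57.2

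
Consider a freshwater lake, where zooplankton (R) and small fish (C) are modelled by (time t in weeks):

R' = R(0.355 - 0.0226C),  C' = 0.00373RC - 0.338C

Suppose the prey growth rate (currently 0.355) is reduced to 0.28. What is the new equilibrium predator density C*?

C* ≈ 12.4

At the interior fixed point, setting dR/dt = 0 with R > 0 fixes C* = (prey growth rate)/(RC coefficient) — independent of the other coefficients.
With the change, C* = 0.28/0.0226 = 12.4; it falls from 15.7.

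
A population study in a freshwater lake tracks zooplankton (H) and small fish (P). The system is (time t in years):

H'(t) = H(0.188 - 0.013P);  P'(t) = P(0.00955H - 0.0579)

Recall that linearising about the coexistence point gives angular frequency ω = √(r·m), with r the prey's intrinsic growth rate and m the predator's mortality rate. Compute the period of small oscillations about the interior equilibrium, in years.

T ≈ 60.2 years

Here r = 0.188 and m = 0.0579, so r·m = 0.0109.
ω = √0.0109 = 0.104 per year, hence T = 2π/ω ≈ 60.2 years.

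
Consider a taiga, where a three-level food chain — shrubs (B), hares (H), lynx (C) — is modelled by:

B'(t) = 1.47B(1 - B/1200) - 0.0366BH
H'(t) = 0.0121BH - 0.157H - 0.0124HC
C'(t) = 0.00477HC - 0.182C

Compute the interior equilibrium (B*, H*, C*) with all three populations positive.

B* ≈ 60, H* ≈ 38.2, C* ≈ 45.9

From dC/dt = 0: 0.00477H* = 0.182, so H* = 38.2.
From dB/dt = 0: 1.47(1 - B*/1200) = 0.0366·38.2, giving B* = 1200·(1 - 0.95) = 60.
From dH/dt = 0: 0.0121·60 - 0.157 = 0.0124C*, so C* = 0.569/0.0124 = 45.9.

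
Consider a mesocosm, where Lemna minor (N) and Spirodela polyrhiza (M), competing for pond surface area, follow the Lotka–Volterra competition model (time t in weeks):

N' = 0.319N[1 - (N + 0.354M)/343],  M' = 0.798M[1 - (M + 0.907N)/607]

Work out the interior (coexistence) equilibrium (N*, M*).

N* ≈ 189, M* ≈ 436

Setting both brackets to zero gives the nullclines N + 0.354M = 343 and 0.907N + M = 607.
Substituting M = 607 - 0.907N into the first: N(1 - 0.354·0.907) = 343 - 0.354·607.
So N* = 128/0.679 = 189, and then M* = 607 - 0.907·189 = 436.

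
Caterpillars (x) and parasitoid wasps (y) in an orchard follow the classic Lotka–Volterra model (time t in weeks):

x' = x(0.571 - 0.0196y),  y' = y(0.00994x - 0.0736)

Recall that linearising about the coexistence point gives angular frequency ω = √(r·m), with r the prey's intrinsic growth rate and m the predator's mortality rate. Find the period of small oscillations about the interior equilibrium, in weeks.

Here r = 0.571 and m = 0.0736, so r·m = 0.042.
ω = √0.042 = 0.205 per week, hence T = 2π/ω ≈ 30.6 weeks.

T ≈ 30.6 weeks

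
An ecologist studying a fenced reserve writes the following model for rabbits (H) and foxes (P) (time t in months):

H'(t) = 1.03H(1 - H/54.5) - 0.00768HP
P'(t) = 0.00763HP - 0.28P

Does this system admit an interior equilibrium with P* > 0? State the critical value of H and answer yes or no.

The predator equation gives dP/dt > 0 only when H > 0.28/0.00763 = 36.7.
Without the predator, H → K = 54.5. Since 54.5 > 36.7, the predator can invade and persist.

Threshold H = 36.7; K > 36.7, so yes, the predator persists.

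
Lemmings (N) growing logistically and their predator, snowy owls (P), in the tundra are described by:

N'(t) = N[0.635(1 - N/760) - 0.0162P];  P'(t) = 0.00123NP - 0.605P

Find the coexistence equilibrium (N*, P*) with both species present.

From dP/dt = 0 with P > 0: 0.00123N* = 0.605, so N* = 492.
Substitute into dN/dt = 0: 0.635(1 - 492/760) = 0.0162P*.
The bracket is 0.353, giving P* = 0.224/0.0162 = 13.8.

N* ≈ 492, P* ≈ 13.8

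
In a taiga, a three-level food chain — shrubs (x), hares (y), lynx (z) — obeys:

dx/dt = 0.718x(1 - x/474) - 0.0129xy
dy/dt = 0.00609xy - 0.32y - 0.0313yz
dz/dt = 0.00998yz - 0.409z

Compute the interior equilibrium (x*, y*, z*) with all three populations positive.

From dz/dt = 0: 0.00998y* = 0.409, so y* = 41.
From dx/dt = 0: 0.718(1 - x*/474) = 0.0129·41, giving x* = 474·(1 - 0.736) = 125.
From dy/dt = 0: 0.00609·125 - 0.32 = 0.0313z*, so z* = 0.441/0.0313 = 14.1.

x* ≈ 125, y* ≈ 41, z* ≈ 14.1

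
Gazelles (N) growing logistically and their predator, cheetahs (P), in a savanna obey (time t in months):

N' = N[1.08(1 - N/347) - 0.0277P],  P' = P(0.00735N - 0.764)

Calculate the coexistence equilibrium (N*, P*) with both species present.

N* ≈ 104, P* ≈ 27.3

From dP/dt = 0 with P > 0: 0.00735N* = 0.764, so N* = 104.
Substitute into dN/dt = 0: 1.08(1 - 104/347) = 0.0277P*.
The bracket is 0.7, giving P* = 0.756/0.0277 = 27.3.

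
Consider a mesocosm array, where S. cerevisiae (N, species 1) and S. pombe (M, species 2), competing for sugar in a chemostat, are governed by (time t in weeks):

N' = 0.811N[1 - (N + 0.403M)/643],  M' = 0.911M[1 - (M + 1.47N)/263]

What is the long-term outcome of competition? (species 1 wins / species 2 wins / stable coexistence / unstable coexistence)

Compare the nullcline intercepts: K1/α12 = 643/0.403 = 1600 > K2 = 263; K2/α21 = 263/1.47 = 179 < K1 = 643.
Since the inequalities point opposite ways, species 1 can invade but species 2 cannot.

species 1 excludes species 2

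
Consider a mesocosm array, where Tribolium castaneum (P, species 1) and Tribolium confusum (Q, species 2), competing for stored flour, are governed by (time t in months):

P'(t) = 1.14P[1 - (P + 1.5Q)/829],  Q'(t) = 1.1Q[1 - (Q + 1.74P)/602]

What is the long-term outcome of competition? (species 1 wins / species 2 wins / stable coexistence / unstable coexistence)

Compare the nullcline intercepts: K1/α12 = 829/1.5 = 553 < K2 = 602; K2/α21 = 602/1.74 = 346 < K1 = 829.
Since both are reversed, neither can invade when rare; the interior point is a saddle.

unstable coexistence (outcome depends on initial conditions)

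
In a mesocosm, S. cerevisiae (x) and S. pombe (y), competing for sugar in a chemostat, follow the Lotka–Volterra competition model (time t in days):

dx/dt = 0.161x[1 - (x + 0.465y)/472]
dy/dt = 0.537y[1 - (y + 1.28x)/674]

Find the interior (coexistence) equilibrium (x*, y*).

x* ≈ 392, y* ≈ 173

Setting both brackets to zero gives the nullclines x + 0.465y = 472 and 1.28x + y = 674.
Substituting y = 674 - 1.28x into the first: x(1 - 0.465·1.28) = 472 - 0.465·674.
So x* = 159/0.405 = 392, and then y* = 674 - 1.28·392 = 173.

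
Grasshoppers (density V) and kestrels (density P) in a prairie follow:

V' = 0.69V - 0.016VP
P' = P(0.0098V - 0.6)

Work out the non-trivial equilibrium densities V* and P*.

V* ≈ 61.2, P* ≈ 43.1

Set dP/dt = 0 with P > 0: 0.0098V - 0.6 = 0, so V* = 0.6/0.0098 = 61.2.
Set dV/dt = 0 with V > 0: 0.69 - 0.016P = 0, so P* = 0.69/0.016 = 43.1.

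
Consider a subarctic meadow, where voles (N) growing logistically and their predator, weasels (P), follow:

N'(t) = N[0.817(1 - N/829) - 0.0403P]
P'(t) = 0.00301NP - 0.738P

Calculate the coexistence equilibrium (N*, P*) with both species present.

From dP/dt = 0 with P > 0: 0.00301N* = 0.738, so N* = 245.
Substitute into dN/dt = 0: 0.817(1 - 245/829) = 0.0403P*.
The bracket is 0.704, giving P* = 0.575/0.0403 = 14.3.

N* ≈ 245, P* ≈ 14.3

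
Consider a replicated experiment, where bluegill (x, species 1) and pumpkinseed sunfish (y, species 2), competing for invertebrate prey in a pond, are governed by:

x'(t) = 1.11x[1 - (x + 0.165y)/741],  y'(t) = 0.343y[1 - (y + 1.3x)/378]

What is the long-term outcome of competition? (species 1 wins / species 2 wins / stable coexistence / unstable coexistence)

Compare the nullcline intercepts: K1/α12 = 741/0.165 = 4490 > K2 = 378; K2/α21 = 378/1.3 = 291 < K1 = 741.
Since the inequalities point opposite ways, species 1 can invade but species 2 cannot.

species 1 excludes species 2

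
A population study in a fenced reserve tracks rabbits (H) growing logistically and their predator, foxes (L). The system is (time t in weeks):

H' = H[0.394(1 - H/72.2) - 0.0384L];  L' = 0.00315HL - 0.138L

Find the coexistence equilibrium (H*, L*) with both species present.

From dL/dt = 0 with L > 0: 0.00315H* = 0.138, so H* = 43.8.
Substitute into dH/dt = 0: 0.394(1 - 43.8/72.2) = 0.0384L*.
The bracket is 0.393, giving L* = 0.155/0.0384 = 4.03.

H* ≈ 43.8, L* ≈ 4.03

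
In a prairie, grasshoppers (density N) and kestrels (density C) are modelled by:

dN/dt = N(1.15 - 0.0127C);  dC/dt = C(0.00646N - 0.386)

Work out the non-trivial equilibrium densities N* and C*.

N* ≈ 59.8, C* ≈ 90.6

Set dC/dt = 0 with C > 0: 0.00646N - 0.386 = 0, so N* = 0.386/0.00646 = 59.8.
Set dN/dt = 0 with N > 0: 1.15 - 0.0127C = 0, so C* = 1.15/0.0127 = 90.6.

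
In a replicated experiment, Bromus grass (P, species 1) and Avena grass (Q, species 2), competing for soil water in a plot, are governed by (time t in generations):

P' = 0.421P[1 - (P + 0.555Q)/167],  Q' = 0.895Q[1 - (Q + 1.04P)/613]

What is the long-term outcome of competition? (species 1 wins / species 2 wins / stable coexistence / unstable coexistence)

Compare the nullcline intercepts: K1/α12 = 167/0.555 = 301 < K2 = 613; K2/α21 = 613/1.04 = 589 > K1 = 167.
Since the inequalities point opposite ways, species 2 can invade but species 1 cannot.

species 2 excludes species 1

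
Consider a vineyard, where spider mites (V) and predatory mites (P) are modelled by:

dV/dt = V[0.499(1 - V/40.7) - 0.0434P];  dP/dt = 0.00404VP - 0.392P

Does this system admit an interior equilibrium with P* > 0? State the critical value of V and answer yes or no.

Threshold V = 97; K < 97, so no, the predator goes extinct.

The predator equation gives dP/dt > 0 only when V > 0.392/0.00404 = 97.
Without the predator, V → K = 40.7. Since 40.7 < 97, the predator cannot invade.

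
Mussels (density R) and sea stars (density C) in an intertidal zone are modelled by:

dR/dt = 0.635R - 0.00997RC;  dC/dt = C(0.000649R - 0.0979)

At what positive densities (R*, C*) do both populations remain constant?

Set dC/dt = 0 with C > 0: 0.000649R - 0.0979 = 0, so R* = 0.0979/0.000649 = 151.
Set dR/dt = 0 with R > 0: 0.635 - 0.00997C = 0, so C* = 0.635/0.00997 = 63.7.

R* ≈ 151, C* ≈ 63.7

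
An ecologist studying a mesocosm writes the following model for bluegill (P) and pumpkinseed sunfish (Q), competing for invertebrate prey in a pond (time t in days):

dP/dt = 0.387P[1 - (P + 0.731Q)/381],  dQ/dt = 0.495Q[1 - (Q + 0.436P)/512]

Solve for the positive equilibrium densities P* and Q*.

Setting both brackets to zero gives the nullclines P + 0.731Q = 381 and 0.436P + Q = 512.
Substituting Q = 512 - 0.436P into the first: P(1 - 0.731·0.436) = 381 - 0.731·512.
So P* = 6.73/0.681 = 9.88, and then Q* = 512 - 0.436·9.88 = 508.

P* ≈ 9.88, Q* ≈ 508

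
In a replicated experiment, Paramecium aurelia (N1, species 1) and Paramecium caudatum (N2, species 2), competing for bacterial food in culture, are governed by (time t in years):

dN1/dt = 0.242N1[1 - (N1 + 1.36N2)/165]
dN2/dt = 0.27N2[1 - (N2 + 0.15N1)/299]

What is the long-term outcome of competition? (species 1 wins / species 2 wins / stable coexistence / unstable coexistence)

Compare the nullcline intercepts: K1/α12 = 165/1.36 = 121 < K2 = 299; K2/α21 = 299/0.15 = 1990 > K1 = 165.
Since the inequalities point opposite ways, species 2 can invade but species 1 cannot.

species 2 excludes species 1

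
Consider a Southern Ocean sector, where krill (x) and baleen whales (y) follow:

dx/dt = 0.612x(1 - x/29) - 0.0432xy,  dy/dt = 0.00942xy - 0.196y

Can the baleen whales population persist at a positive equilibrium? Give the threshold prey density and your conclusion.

The predator equation gives dy/dt > 0 only when x > 0.196/0.00942 = 20.8.
Without the predator, x → K = 29. Since 29 > 20.8, the predator can invade and persist.

Threshold x = 20.8; K > 20.8, so yes, the predator persists.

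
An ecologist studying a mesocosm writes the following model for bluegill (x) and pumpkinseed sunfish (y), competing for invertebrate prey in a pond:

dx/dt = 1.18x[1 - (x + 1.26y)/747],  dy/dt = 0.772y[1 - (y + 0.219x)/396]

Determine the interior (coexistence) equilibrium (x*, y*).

Setting both brackets to zero gives the nullclines x + 1.26y = 747 and 0.219x + y = 396.
Substituting y = 396 - 0.219x into the first: x(1 - 1.26·0.219) = 747 - 1.26·396.
So x* = 248/0.724 = 343, and then y* = 396 - 0.219·343 = 321.

x* ≈ 343, y* ≈ 321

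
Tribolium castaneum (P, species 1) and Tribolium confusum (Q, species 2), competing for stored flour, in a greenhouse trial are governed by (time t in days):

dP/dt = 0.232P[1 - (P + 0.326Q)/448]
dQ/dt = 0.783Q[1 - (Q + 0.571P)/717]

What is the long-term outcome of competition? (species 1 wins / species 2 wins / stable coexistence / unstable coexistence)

stable coexistence

Compare the nullcline intercepts: K1/α12 = 448/0.326 = 1370 > K2 = 717; K2/α21 = 717/0.571 = 1260 > K1 = 448.
Since both inequalities hold, each species can invade when rare, so the interior equilibrium is stable.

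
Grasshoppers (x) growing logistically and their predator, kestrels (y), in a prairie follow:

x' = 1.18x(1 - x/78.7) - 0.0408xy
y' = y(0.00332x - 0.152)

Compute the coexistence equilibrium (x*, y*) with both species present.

From dy/dt = 0 with y > 0: 0.00332x* = 0.152, so x* = 45.8.
Substitute into dx/dt = 0: 1.18(1 - 45.8/78.7) = 0.0408y*.
The bracket is 0.418, giving y* = 0.494/0.0408 = 12.1.

x* ≈ 45.8, y* ≈ 12.1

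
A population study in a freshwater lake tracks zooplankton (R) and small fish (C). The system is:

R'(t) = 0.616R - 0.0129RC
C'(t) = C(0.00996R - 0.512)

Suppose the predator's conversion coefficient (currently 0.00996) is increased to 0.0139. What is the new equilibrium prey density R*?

At the interior fixed point, setting dC/dt = 0 with C > 0 fixes R* = (predator death rate)/(RC coefficient) — independent of the other coefficients.
With the change, R* = 0.512/0.0139 = 36.8; it falls from 51.4.

R* ≈ 36.8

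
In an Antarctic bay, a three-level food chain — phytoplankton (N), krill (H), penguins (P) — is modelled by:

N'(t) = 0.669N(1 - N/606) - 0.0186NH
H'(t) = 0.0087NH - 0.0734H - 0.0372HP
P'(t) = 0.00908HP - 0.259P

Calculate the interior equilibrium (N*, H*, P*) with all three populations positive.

From dP/dt = 0: 0.00908H* = 0.259, so H* = 28.5.
From dN/dt = 0: 0.669(1 - N*/606) = 0.0186·28.5, giving N* = 606·(1 - 0.793) = 125.
From dH/dt = 0: 0.0087·125 - 0.0734 = 0.0372P*, so P* = 1.02/0.0372 = 27.4.

N* ≈ 125, H* ≈ 28.5, P* ≈ 27.4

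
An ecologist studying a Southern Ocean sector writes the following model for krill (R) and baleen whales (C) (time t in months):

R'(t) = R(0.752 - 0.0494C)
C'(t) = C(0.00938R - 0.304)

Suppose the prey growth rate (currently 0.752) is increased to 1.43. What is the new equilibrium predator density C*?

C* ≈ 28.9

At the interior fixed point, setting dR/dt = 0 with R > 0 fixes C* = (prey growth rate)/(RC coefficient) — independent of the other coefficients.
With the change, C* = 1.43/0.0494 = 28.9; it rises from 15.2.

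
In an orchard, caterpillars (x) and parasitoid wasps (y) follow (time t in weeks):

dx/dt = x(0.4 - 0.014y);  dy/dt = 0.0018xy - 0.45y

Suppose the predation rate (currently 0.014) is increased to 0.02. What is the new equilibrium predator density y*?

y* ≈ 20

At the interior fixed point, setting dx/dt = 0 with x > 0 fixes y* = (prey growth rate)/(xy coefficient) — independent of the other coefficients.
With the change, y* = 0.4/0.02 = 20; it falls from 28.6.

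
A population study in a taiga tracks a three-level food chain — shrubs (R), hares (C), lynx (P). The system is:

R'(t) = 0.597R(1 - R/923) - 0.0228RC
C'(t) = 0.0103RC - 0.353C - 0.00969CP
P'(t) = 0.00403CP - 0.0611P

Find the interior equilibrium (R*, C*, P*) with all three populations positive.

From dP/dt = 0: 0.00403C* = 0.0611, so C* = 15.2.
From dR/dt = 0: 0.597(1 - R*/923) = 0.0228·15.2, giving R* = 923·(1 - 0.579) = 389.
From dC/dt = 0: 0.0103·389 - 0.353 = 0.00969P*, so P* = 3.65/0.00969 = 377.

R* ≈ 389, C* ≈ 15.2, P* ≈ 377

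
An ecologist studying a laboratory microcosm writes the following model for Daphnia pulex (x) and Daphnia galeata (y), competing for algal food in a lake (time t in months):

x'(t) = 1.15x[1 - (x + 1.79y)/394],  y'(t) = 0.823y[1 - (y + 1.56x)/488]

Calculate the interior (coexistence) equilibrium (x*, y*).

x* ≈ 268, y* ≈ 70.7

Setting both brackets to zero gives the nullclines x + 1.79y = 394 and 1.56x + y = 488.
Substituting y = 488 - 1.56x into the first: x(1 - 1.79·1.56) = 394 - 1.79·488.
So x* = -480/-1.79 = 268, and then y* = 488 - 1.56·268 = 70.7.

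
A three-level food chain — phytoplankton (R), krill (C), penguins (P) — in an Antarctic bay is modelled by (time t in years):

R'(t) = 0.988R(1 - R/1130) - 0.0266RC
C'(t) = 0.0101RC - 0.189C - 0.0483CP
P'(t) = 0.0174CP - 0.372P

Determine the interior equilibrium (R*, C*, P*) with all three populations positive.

From dP/dt = 0: 0.0174C* = 0.372, so C* = 21.4.
From dR/dt = 0: 0.988(1 - R*/1130) = 0.0266·21.4, giving R* = 1130·(1 - 0.576) = 480.
From dC/dt = 0: 0.0101·480 - 0.189 = 0.0483P*, so P* = 4.65/0.0483 = 96.4.

R* ≈ 480, C* ≈ 21.4, P* ≈ 96.4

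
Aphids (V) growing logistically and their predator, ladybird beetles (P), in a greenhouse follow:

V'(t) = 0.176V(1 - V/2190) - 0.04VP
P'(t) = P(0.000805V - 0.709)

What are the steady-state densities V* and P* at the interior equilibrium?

From dP/dt = 0 with P > 0: 0.000805V* = 0.709, so V* = 881.
Substitute into dV/dt = 0: 0.176(1 - 881/2190) = 0.04P*.
The bracket is 0.598, giving P* = 0.105/0.04 = 2.63.

V* ≈ 881, P* ≈ 2.63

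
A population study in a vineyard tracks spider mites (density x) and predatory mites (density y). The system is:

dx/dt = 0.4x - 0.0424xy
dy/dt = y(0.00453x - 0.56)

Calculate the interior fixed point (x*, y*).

Set dy/dt = 0 with y > 0: 0.00453x - 0.56 = 0, so x* = 0.56/0.00453 = 124.
Set dx/dt = 0 with x > 0: 0.4 - 0.0424y = 0, so y* = 0.4/0.0424 = 9.43.

x* ≈ 124, y* ≈ 9.43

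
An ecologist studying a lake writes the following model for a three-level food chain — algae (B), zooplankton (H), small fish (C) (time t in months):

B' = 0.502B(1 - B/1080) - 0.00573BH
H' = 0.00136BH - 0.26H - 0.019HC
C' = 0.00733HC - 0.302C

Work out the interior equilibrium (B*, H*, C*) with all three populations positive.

B* ≈ 572, H* ≈ 41.2, C* ≈ 27.3

From dC/dt = 0: 0.00733H* = 0.302, so H* = 41.2.
From dB/dt = 0: 0.502(1 - B*/1080) = 0.00573·41.2, giving B* = 1080·(1 - 0.47) = 572.
From dH/dt = 0: 0.00136·572 - 0.26 = 0.019C*, so C* = 0.518/0.019 = 27.3.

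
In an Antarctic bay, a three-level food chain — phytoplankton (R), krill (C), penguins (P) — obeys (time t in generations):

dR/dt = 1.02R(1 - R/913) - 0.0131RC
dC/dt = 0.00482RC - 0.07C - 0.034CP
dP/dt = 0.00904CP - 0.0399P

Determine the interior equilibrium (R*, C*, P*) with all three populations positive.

From dP/dt = 0: 0.00904C* = 0.0399, so C* = 4.41.
From dR/dt = 0: 1.02(1 - R*/913) = 0.0131·4.41, giving R* = 913·(1 - 0.0567) = 861.
From dC/dt = 0: 0.00482·861 - 0.07 = 0.034P*, so P* = 4.08/0.034 = 120.

R* ≈ 861, C* ≈ 4.41, P* ≈ 120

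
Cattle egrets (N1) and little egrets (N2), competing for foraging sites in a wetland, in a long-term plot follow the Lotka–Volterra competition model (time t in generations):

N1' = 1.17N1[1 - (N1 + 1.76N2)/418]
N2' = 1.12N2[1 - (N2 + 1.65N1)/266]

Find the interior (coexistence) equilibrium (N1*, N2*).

N1* ≈ 26.3, N2* ≈ 223

Setting both brackets to zero gives the nullclines N1 + 1.76N2 = 418 and 1.65N1 + N2 = 266.
Substituting N2 = 266 - 1.65N1 into the first: N1(1 - 1.76·1.65) = 418 - 1.76·266.
So N1* = -50.2/-1.9 = 26.3, and then N2* = 266 - 1.65·26.3 = 223.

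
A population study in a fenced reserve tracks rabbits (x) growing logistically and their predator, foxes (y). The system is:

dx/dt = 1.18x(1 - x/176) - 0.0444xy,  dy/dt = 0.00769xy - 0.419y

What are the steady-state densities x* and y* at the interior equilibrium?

From dy/dt = 0 with y > 0: 0.00769x* = 0.419, so x* = 54.5.
Substitute into dx/dt = 0: 1.18(1 - 54.5/176) = 0.0444y*.
The bracket is 0.69, giving y* = 0.815/0.0444 = 18.3.

x* ≈ 54.5, y* ≈ 18.3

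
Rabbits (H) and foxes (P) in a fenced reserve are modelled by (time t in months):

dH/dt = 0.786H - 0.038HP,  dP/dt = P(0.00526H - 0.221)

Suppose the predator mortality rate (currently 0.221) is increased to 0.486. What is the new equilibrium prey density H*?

At the interior fixed point, setting dP/dt = 0 with P > 0 fixes H* = (predator death rate)/(HP coefficient) — independent of the other coefficients.
With the change, H* = 0.486/0.00526 = 92.4; it rises from 42.

H* ≈ 92.4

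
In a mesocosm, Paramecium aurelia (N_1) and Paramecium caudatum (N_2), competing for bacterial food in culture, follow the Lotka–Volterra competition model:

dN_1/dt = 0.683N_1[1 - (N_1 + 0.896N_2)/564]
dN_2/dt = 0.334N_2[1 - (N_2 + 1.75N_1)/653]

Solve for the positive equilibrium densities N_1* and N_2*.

N_1* ≈ 37.1, N_2* ≈ 588

Setting both brackets to zero gives the nullclines N_1 + 0.896N_2 = 564 and 1.75N_1 + N_2 = 653.
Substituting N_2 = 653 - 1.75N_1 into the first: N_1(1 - 0.896·1.75) = 564 - 0.896·653.
So N_1* = -21.1/-0.568 = 37.1, and then N_2* = 653 - 1.75·37.1 = 588.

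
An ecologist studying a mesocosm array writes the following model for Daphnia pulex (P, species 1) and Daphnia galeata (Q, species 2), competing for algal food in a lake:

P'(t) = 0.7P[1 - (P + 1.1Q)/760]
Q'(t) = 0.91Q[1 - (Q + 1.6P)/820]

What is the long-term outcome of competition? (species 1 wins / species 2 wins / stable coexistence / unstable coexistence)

unstable coexistence (outcome depends on initial conditions)

Compare the nullcline intercepts: K1/α12 = 760/1.1 = 691 < K2 = 820; K2/α21 = 820/1.6 = 512 < K1 = 760.
Since both are reversed, neither can invade when rare; the interior point is a saddle.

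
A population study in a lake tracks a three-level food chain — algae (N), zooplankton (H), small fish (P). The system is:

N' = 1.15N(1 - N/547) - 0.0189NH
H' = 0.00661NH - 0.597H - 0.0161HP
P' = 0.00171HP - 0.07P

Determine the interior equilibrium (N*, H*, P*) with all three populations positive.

From dP/dt = 0: 0.00171H* = 0.07, so H* = 40.9.
From dN/dt = 0: 1.15(1 - N*/547) = 0.0189·40.9, giving N* = 547·(1 - 0.673) = 179.
From dH/dt = 0: 0.00661·179 - 0.597 = 0.0161P*, so P* = 0.586/0.0161 = 36.4.

N* ≈ 179, H* ≈ 40.9, P* ≈ 36.4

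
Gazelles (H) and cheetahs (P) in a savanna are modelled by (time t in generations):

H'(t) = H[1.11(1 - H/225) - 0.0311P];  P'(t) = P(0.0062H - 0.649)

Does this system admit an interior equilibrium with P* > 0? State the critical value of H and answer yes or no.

Threshold H = 105; K > 105, so yes, the predator persists.

The predator equation gives dP/dt > 0 only when H > 0.649/0.0062 = 105.
Without the predator, H → K = 225. Since 225 > 105, the predator can invade and persist.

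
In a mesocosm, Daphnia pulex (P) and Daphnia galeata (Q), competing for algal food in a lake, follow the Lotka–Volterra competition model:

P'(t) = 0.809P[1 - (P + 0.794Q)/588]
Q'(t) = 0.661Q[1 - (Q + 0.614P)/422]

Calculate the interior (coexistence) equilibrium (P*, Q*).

P* ≈ 494, Q* ≈ 119

Setting both brackets to zero gives the nullclines P + 0.794Q = 588 and 0.614P + Q = 422.
Substituting Q = 422 - 0.614P into the first: P(1 - 0.794·0.614) = 588 - 0.794·422.
So P* = 253/0.512 = 494, and then Q* = 422 - 0.614·494 = 119.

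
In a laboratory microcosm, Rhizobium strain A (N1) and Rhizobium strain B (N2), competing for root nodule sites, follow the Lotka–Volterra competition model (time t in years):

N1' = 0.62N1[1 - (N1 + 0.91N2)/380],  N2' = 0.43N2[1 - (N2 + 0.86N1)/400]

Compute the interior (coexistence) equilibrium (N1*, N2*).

Setting both brackets to zero gives the nullclines N1 + 0.91N2 = 380 and 0.86N1 + N2 = 400.
Substituting N2 = 400 - 0.86N1 into the first: N1(1 - 0.91·0.86) = 380 - 0.91·400.
So N1* = 16/0.217 = 73.6, and then N2* = 400 - 0.86·73.6 = 337.

N1* ≈ 73.6, N2* ≈ 337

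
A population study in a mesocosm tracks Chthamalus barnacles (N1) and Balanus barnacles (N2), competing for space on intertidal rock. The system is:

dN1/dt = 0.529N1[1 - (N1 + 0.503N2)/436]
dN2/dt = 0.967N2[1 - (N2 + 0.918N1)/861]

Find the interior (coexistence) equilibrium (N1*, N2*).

Setting both brackets to zero gives the nullclines N1 + 0.503N2 = 436 and 0.918N1 + N2 = 861.
Substituting N2 = 861 - 0.918N1 into the first: N1(1 - 0.503·0.918) = 436 - 0.503·861.
So N1* = 2.92/0.538 = 5.42, and then N2* = 861 - 0.918·5.42 = 856.

N1* ≈ 5.42, N2* ≈ 856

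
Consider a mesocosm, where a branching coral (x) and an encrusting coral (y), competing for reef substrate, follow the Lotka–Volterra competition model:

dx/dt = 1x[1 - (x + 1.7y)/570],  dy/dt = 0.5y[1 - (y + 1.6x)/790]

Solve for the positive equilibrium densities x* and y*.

x* ≈ 449, y* ≈ 70.9

Setting both brackets to zero gives the nullclines x + 1.7y = 570 and 1.6x + y = 790.
Substituting y = 790 - 1.6x into the first: x(1 - 1.7·1.6) = 570 - 1.7·790.
So x* = -773/-1.72 = 449, and then y* = 790 - 1.6·449 = 70.9.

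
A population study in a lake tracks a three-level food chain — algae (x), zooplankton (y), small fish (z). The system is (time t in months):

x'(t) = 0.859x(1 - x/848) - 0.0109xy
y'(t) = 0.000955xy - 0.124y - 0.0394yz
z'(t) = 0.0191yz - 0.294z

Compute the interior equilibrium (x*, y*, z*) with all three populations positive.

x* ≈ 682, y* ≈ 15.4, z* ≈ 13.4

From dz/dt = 0: 0.0191y* = 0.294, so y* = 15.4.
From dx/dt = 0: 0.859(1 - x*/848) = 0.0109·15.4, giving x* = 848·(1 - 0.195) = 682.
From dy/dt = 0: 0.000955·682 - 0.124 = 0.0394z*, so z* = 0.528/0.0394 = 13.4.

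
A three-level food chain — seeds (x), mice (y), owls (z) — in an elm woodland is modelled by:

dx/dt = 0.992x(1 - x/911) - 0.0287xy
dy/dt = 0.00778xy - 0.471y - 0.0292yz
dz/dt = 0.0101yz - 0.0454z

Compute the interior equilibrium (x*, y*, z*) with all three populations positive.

From dz/dt = 0: 0.0101y* = 0.0454, so y* = 4.5.
From dx/dt = 0: 0.992(1 - x*/911) = 0.0287·4.5, giving x* = 911·(1 - 0.13) = 793.
From dy/dt = 0: 0.00778·793 - 0.471 = 0.0292z*, so z* = 5.69/0.0292 = 195.

x* ≈ 793, y* ≈ 4.5, z* ≈ 195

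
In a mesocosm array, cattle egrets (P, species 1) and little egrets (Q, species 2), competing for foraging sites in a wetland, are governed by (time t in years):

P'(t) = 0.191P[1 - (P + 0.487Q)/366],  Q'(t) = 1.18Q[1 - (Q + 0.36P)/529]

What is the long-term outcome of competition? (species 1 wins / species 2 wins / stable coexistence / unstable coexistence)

Compare the nullcline intercepts: K1/α12 = 366/0.487 = 752 > K2 = 529; K2/α21 = 529/0.36 = 1470 > K1 = 366.
Since both inequalities hold, each species can invade when rare, so the interior equilibrium is stable.

stable coexistence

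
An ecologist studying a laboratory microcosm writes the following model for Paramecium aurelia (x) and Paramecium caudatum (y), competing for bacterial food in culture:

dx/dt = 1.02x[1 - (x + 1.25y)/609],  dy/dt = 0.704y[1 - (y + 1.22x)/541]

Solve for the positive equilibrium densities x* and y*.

x* ≈ 128, y* ≈ 385

Setting both brackets to zero gives the nullclines x + 1.25y = 609 and 1.22x + y = 541.
Substituting y = 541 - 1.22x into the first: x(1 - 1.25·1.22) = 609 - 1.25·541.
So x* = -67.2/-0.525 = 128, and then y* = 541 - 1.22·128 = 385.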